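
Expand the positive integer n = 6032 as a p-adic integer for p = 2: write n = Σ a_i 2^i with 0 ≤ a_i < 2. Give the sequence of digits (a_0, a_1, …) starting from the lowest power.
(a_0, a_1, …) = (0, 0, 0, 0, 1, 0, 0, 1, 1, 1, 1, 0, 1)

Repeated division by 2 gives the digits low-to-high: 6032 = 1·2^4 + 1·2^7 + 1·2^8 + 1·2^9 + 1·2^10 + 1·2^12. Digit sequence: (0, 0, 0, 0, 1, 0, 0, 1, 1, 1, 1, 0, 1).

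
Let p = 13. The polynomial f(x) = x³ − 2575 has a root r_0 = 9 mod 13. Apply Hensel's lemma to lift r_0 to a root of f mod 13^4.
r_3 = 13997 (mod 28561)

Hensel: r_{i+1} = r_i − f(r_i)/f′(r_i) mod 13^{i+2}, where f′(x) = 3x². Iterate:
  r_0 = 9 (mod 13)
  r_1 = 139 (mod 169)
  r_2 = 815 (mod 2197)
  r_3 = 13997 (mod 28561)
Final: r = 13997 with f(r) ≡ 0 mod 13^4.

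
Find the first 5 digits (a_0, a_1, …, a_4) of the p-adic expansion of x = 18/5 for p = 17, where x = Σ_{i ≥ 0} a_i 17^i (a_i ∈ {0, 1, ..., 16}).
(a_0, …, a_4) = (7, 10, 13, 6, 3)

v_17(18/5) = 0 (numerator and denominator both coprime to 17), so x ∈ ℤ_17^×. Compute digits iteratively via a_i = x_i mod 17, x_{i+1} = (x_i − a_i)/17, with x_0 = x:
  x_0 = 18/5;  a_0 = 7;  x_1 = (x_0 − 7)/17 = -1/5
  x_1 = -1/5;  a_1 = 10;  x_2 = (x_1 − 10)/17 = -3/5
  x_2 = -3/5;  a_2 = 13;  x_3 = (x_2 − 13)/17 = -4/5
  x_3 = -4/5;  a_3 = 6;  x_4 = (x_3 − 6)/17 = -2/5
  x_4 = -2/5;  a_4 = 3;  x_5 = (x_4 − 3)/17 = -1/5
Digits: (7, 10, 13, 6, 3).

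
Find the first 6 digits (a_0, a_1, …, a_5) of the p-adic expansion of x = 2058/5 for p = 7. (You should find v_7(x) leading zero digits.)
(a_0, …, a_5) = (0, 0, 0, 4, 1, 4)

v_7(2058/5) = 3, so a_0 = ... = a_2 = 0. Factor out: x = 7^3 · u with u = 6/5 a unit in ℤ_7. Expand u iteratively via a_{v+i} = u_i mod 7, u_{i+1} = (u_i − a_{v+i})/7:
  u_0 = 6/5;  a_3 = 4;  u_1 = (u_0 − 4)/7 = -2/5
  u_1 = -2/5;  a_4 = 1;  u_2 = (u_1 − 1)/7 = -1/5
  u_2 = -1/5;  a_5 = 4;  u_3 = (u_2 − 4)/7 = -3/5
Digits: (0, 0, 0, 4, 1, 4).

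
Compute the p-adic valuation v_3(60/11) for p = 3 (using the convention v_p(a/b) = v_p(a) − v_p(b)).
v_3(60/11) = 1

Factor powers of 3 from the numerator and denominator of the reduced fraction: 60 = 3^1 · 20 and 11 = 3^0 · 11. Apply v_p(a/b) = v_p(a) − v_p(b): v_3(60/11) = 1 − 0 = 1.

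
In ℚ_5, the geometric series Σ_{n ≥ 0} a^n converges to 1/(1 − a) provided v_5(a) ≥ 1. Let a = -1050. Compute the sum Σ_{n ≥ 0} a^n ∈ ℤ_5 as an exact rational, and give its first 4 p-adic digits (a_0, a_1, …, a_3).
Σ a^n = 1/(1 − a) = 1/1051;  first 4 digits = (1, 0, 3, 1)

v_5(a) = 2 ≥ 1, so the series converges in ℤ_5 to 1/(1 − a) = 1/(1 − (-1050)) = 1/1051. Expand this rational in ℤ_5: compute digits iteratively via d_i = x_i mod 5, x_{i+1} = (x_i − d_i)/5. The first 4 digits are (1, 0, 3, 1).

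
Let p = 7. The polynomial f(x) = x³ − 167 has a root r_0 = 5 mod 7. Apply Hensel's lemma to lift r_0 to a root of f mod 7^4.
r_3 = 768 (mod 2401)

Hensel: r_{i+1} = r_i − f(r_i)/f′(r_i) mod 7^{i+2}, where f′(x) = 3x². Iterate:
  r_0 = 5 (mod 7)
  r_1 = 33 (mod 49)
  r_2 = 82 (mod 343)
  r_3 = 768 (mod 2401)
Final: r = 768 with f(r) ≡ 0 mod 7^4.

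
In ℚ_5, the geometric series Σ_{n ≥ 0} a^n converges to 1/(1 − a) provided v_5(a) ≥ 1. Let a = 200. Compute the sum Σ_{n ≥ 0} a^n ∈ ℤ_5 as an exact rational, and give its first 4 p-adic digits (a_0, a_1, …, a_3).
Σ a^n = 1/(1 − a) = -1/199;  first 4 digits = (1, 0, 3, 1)

v_5(a) = 2 ≥ 1, so the series converges in ℤ_5 to 1/(1 − a) = 1/(1 − 200) = -1/199. Expand this rational in ℤ_5: compute digits iteratively via d_i = x_i mod 5, x_{i+1} = (x_i − d_i)/5. The first 4 digits are (1, 0, 3, 1).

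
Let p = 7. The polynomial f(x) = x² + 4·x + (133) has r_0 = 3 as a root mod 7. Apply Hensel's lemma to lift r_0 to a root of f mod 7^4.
r_3 = 2026 (mod 2401)

Hensel: r_{i+1} = r_i − f(r_i)·(f′(r_i))^{-1} mod 7^{i+2}, f′(x) = 2x + 4. Iterate:
  r_0 = 3 (mod 7)
  r_1 = 17 (mod 49)
  r_2 = 311 (mod 343)
  r_3 = 2026 (mod 2401)
Final: r = 2026 satisfies f(r) ≡ 0 mod 7^4.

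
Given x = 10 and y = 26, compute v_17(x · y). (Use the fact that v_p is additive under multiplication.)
v_17(260) = 0

v_p(x) = 0 (factor: 10 = 17^0 · 10); v_p(y) = 0 (factor: 26 = 17^0 · 26). Additivity: v_p(xy) = v_p(x) + v_p(y) = 0 + 0 = 0. (Direct check: xy = 260 = 17^0 · (260).)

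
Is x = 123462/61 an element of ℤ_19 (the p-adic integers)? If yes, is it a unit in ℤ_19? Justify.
x ∈ ℤ_19 but not a unit; v_19(x) = 3 > 0

ℤ_19 = {x ∈ ℚ_19 : v_19(x) ≥ 0} and ℤ_19^× = {x ∈ ℤ_19 : v_19(x) = 0}. Here v_19(123462/61) = v_19(num) − v_19(den) = 3; compare against these criteria.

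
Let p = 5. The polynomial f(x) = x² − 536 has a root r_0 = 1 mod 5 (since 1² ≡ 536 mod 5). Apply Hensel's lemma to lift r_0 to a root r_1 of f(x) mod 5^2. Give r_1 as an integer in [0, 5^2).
r_1 = 6 (mod 25)

Hensel's recurrence: r_{i+1} = r_i − f(r_i)·(f′(r_i))^{-1} mod 5^{i+2}, with f′(x) = 2x. Iterate:
  r_0 = 1 (mod 5)
  r_1 = 6 (mod 25)
Final: r_1 = 6, and one checks f(r_1) ≡ 0 mod 5^2.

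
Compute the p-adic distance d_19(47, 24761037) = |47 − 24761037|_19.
d_19(47, 24761037) = 1/2476099

Step 1 — x − y = 47 − 24761037 = -24760990. Step 2 — v_19(-24760990) = 5 (factor: -24760990 = −(19^5 · 10); the sign does not affect v_p). Step 3 — |x − y|_19 = 19^{-5} = 1/2476099.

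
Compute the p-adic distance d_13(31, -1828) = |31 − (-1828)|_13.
d_13(31, -1828) = 1/169

Step 1 — x − y = 31 − (-1828) = 1859. Step 2 — v_13(1859) = 2 (factor: 1859 = (13^2 · 11); the sign does not affect v_p). Step 3 — |x − y|_13 = 13^{-2} = 1/169.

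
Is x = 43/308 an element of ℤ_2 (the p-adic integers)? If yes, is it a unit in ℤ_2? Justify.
x ∉ ℤ_2 (v_2(x) = -2 < 0)

ℤ_2 = {x ∈ ℚ_2 : v_2(x) ≥ 0} and ℤ_2^× = {x ∈ ℤ_2 : v_2(x) = 0}. Here v_2(43/308) = v_2(num) − v_2(den) = -2; compare against these criteria.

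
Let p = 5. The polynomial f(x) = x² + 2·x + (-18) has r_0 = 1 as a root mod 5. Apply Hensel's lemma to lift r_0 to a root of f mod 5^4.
r_3 = 136 (mod 625)

Hensel: r_{i+1} = r_i − f(r_i)·(f′(r_i))^{-1} mod 5^{i+2}, f′(x) = 2x + 2. Iterate:
  r_0 = 1 (mod 5)
  r_1 = 11 (mod 25)
  r_2 = 11 (mod 125)
  r_3 = 136 (mod 625)
Final: r = 136 satisfies f(r) ≡ 0 mod 5^4.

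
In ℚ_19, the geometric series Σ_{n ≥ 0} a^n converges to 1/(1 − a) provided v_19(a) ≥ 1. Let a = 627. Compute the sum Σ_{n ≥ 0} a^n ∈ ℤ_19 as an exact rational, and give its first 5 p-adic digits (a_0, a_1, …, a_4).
Σ a^n = 1/(1 − a) = -1/626;  first 5 digits = (1, 14, 7, 8, 11)

v_19(a) = 1 ≥ 1, so the series converges in ℤ_19 to 1/(1 − a) = 1/(1 − 627) = -1/626. Expand this rational in ℤ_19: compute digits iteratively via d_i = x_i mod 19, x_{i+1} = (x_i − d_i)/19. The first 5 digits are (1, 14, 7, 8, 11).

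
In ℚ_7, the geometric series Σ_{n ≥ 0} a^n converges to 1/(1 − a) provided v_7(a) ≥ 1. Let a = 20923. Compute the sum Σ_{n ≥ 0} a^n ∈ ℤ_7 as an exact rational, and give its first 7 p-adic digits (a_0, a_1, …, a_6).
Σ a^n = 1/(1 − a) = -1/20922;  first 7 digits = (1, 0, 0, 5, 1, 1, 4)

v_7(a) = 3 ≥ 1, so the series converges in ℤ_7 to 1/(1 − a) = 1/(1 − 20923) = -1/20922. Expand this rational in ℤ_7: compute digits iteratively via d_i = x_i mod 7, x_{i+1} = (x_i − d_i)/7. The first 7 digits are (1, 0, 0, 5, 1, 1, 4).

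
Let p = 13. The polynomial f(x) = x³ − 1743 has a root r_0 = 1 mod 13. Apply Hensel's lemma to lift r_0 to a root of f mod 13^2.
r_1 = 131 (mod 169)

Hensel: r_{i+1} = r_i − f(r_i)/f′(r_i) mod 13^{i+2}, where f′(x) = 3x². Iterate:
  r_0 = 1 (mod 13)
  r_1 = 131 (mod 169)
Final: r = 131 with f(r) ≡ 0 mod 13^2.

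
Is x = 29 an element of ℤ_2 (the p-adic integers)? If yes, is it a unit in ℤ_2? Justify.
x ∈ ℤ_2^× (unit); v_2(x) = 0

ℤ_2 = {x ∈ ℚ_2 : v_2(x) ≥ 0} and ℤ_2^× = {x ∈ ℤ_2 : v_2(x) = 0}. Here v_2(29) = v_2(num) − v_2(den) = 0; compare against these criteria.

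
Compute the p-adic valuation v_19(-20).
v_19(-20) = 0

v_19(n) is the largest exponent k such that 19^k divides n. Factor out: -20 = -19^0 · 20. (Sign doesn't affect v_p.) So v_19(-20) = 0.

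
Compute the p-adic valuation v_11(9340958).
v_11(9340958) = 5

v_11(n) is the largest exponent k such that 11^k divides n. Factor out: 9340958 = 11^5 · 58. (Sign doesn't affect v_p.) So v_11(9340958) = 5.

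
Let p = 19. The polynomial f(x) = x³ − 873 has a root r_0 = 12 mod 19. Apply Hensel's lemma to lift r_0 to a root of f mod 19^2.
r_1 = 183 (mod 361)

Hensel: r_{i+1} = r_i − f(r_i)/f′(r_i) mod 19^{i+2}, where f′(x) = 3x². Iterate:
  r_0 = 12 (mod 19)
  r_1 = 183 (mod 361)
Final: r = 183 with f(r) ≡ 0 mod 19^2.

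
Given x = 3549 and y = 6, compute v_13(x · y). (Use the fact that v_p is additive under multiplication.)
v_13(21294) = 2

v_p(x) = 2 (factor: 3549 = 13^2 · 21); v_p(y) = 0 (factor: 6 = 13^0 · 6). Additivity: v_p(xy) = v_p(x) + v_p(y) = 2 + 0 = 2. (Direct check: xy = 21294 = 13^2 · (126).)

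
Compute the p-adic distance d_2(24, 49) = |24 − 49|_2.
d_2(24, 49) = 1

Step 1 — x − y = 24 − 49 = -25. Step 2 — v_2(-25) = 0 (factor: -25 = −(2^0 · 25); the sign does not affect v_p). Step 3 — |x − y|_2 = 2^{0} = 1.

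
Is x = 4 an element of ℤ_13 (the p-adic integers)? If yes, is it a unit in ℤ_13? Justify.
x ∈ ℤ_13^× (unit); v_13(x) = 0

ℤ_13 = {x ∈ ℚ_13 : v_13(x) ≥ 0} and ℤ_13^× = {x ∈ ℤ_13 : v_13(x) = 0}. Here v_13(4) = v_13(num) − v_13(den) = 0; compare against these criteria.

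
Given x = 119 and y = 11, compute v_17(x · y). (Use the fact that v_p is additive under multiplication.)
v_17(1309) = 1

v_p(x) = 1 (factor: 119 = 17^1 · 7); v_p(y) = 0 (factor: 11 = 17^0 · 11). Additivity: v_p(xy) = v_p(x) + v_p(y) = 1 + 0 = 1. (Direct check: xy = 1309 = 17^1 · (77).)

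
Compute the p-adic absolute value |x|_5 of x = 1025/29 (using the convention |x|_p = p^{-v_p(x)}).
|1025/29|_5 = 1/25

Step 1 — compute v_5(x) by factoring powers of 5 out of the numerator and denominator: v_5(1025/29) = 2. Step 2 — apply |x|_p = p^{-v_p(x)} = 5^{-2} = 1/25.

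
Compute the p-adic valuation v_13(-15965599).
v_13(-15965599) = 5

v_13(n) is the largest exponent k such that 13^k divides n. Factor out: -15965599 = -13^5 · 43. (Sign doesn't affect v_p.) So v_13(-15965599) = 5.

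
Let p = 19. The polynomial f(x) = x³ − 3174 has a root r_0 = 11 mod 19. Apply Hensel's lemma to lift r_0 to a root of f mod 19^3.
r_2 = 1835 (mod 6859)

Hensel: r_{i+1} = r_i − f(r_i)/f′(r_i) mod 19^{i+2}, where f′(x) = 3x². Iterate:
  r_0 = 11 (mod 19)
  r_1 = 30 (mod 361)
  r_2 = 1835 (mod 6859)
Final: r = 1835 with f(r) ≡ 0 mod 19^3.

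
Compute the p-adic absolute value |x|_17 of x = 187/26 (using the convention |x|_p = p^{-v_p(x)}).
|187/26|_17 = 1/17

Step 1 — compute v_17(x) by factoring powers of 17 out of the numerator and denominator: v_17(187/26) = 1. Step 2 — apply |x|_p = p^{-v_p(x)} = 17^{-1} = 1/17.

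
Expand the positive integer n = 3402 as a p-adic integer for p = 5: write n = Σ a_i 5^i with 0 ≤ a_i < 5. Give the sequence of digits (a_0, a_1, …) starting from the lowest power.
(a_0, a_1, …) = (2, 0, 1, 2, 0, 1)

Repeated division by 5 gives the digits low-to-high: 3402 = 2 + 1·5^2 + 2·5^3 + 1·5^5. Digit sequence: (2, 0, 1, 2, 0, 1).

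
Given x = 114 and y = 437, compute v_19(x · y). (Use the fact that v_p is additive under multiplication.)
v_19(49818) = 2

v_p(x) = 1 (factor: 114 = 19^1 · 6); v_p(y) = 1 (factor: 437 = 19^1 · 23). Additivity: v_p(xy) = v_p(x) + v_p(y) = 1 + 1 = 2. (Direct check: xy = 49818 = 19^2 · (138).)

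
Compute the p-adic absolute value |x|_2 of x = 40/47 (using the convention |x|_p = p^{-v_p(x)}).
|40/47|_2 = 1/8

Step 1 — compute v_2(x) by factoring powers of 2 out of the numerator and denominator: v_2(40/47) = 3. Step 2 — apply |x|_p = p^{-v_p(x)} = 2^{-3} = 1/8.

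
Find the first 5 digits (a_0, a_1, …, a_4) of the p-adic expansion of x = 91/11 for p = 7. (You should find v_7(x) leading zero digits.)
(a_0, …, a_4) = (0, 5, 2, 6, 1)

v_7(91/11) = 1, so a_0 = ... = a_0 = 0. Factor out: x = 7^1 · u with u = 13/11 a unit in ℤ_7. Expand u iteratively via a_{v+i} = u_i mod 7, u_{i+1} = (u_i − a_{v+i})/7:
  u_0 = 13/11;  a_1 = 5;  u_1 = (u_0 − 5)/7 = -6/11
  u_1 = -6/11;  a_2 = 2;  u_2 = (u_1 − 2)/7 = -4/11
  u_2 = -4/11;  a_3 = 6;  u_3 = (u_2 − 6)/7 = -10/11
  u_3 = -10/11;  a_4 = 1;  u_4 = (u_3 − 1)/7 = -3/11
Digits: (0, 5, 2, 6, 1).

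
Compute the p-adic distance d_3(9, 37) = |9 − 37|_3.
d_3(9, 37) = 1

Step 1 — x − y = 9 − 37 = -28. Step 2 — v_3(-28) = 0 (factor: -28 = −(3^0 · 28); the sign does not affect v_p). Step 3 — |x − y|_3 = 3^{0} = 1.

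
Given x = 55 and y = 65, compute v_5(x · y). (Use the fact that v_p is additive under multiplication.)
v_5(3575) = 2

v_p(x) = 1 (factor: 55 = 5^1 · 11); v_p(y) = 1 (factor: 65 = 5^1 · 13). Additivity: v_p(xy) = v_p(x) + v_p(y) = 1 + 1 = 2. (Direct check: xy = 3575 = 5^2 · (143).)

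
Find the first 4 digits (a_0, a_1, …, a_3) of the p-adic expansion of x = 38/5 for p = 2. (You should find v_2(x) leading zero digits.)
(a_0, …, a_3) = (0, 1, 1, 1)

v_2(38/5) = 1, so a_0 = ... = a_0 = 0. Factor out: x = 2^1 · u with u = 19/5 a unit in ℤ_2. Expand u iteratively via a_{v+i} = u_i mod 2, u_{i+1} = (u_i − a_{v+i})/2:
  u_0 = 19/5;  a_1 = 1;  u_1 = (u_0 − 1)/2 = 7/5
  u_1 = 7/5;  a_2 = 1;  u_2 = (u_1 − 1)/2 = 1/5
  u_2 = 1/5;  a_3 = 1;  u_3 = (u_2 − 1)/2 = -2/5
Digits: (0, 1, 1, 1).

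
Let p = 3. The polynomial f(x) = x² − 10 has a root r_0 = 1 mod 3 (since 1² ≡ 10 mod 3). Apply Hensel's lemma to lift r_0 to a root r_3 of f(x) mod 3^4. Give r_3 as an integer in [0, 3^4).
r_3 = 46 (mod 81)

Hensel's recurrence: r_{i+1} = r_i − f(r_i)·(f′(r_i))^{-1} mod 3^{i+2}, with f′(x) = 2x. Iterate:
  r_0 = 1 (mod 3)
  r_1 = 1 (mod 9)
  r_2 = 19 (mod 27)
  r_3 = 46 (mod 81)
Final: r_3 = 46, and one checks f(r_3) ≡ 0 mod 3^4.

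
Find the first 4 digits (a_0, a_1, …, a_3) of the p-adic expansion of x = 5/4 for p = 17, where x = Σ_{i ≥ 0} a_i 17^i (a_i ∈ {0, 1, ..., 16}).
(a_0, …, a_3) = (14, 12, 12, 12)

v_17(5/4) = 0 (numerator and denominator both coprime to 17), so x ∈ ℤ_17^×. Compute digits iteratively via a_i = x_i mod 17, x_{i+1} = (x_i − a_i)/17, with x_0 = x:
  x_0 = 5/4;  a_0 = 14;  x_1 = (x_0 − 14)/17 = -3/4
  x_1 = -3/4;  a_1 = 12;  x_2 = (x_1 − 12)/17 = -3/4
  x_2 = -3/4;  a_2 = 12;  x_3 = (x_2 − 12)/17 = -3/4
  x_3 = -3/4;  a_3 = 12;  x_4 = (x_3 − 12)/17 = -3/4
Digits: (14, 12, 12, 12).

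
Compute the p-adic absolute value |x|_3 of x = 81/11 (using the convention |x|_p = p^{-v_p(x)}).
|81/11|_3 = 1/81

Step 1 — compute v_3(x) by factoring powers of 3 out of the numerator and denominator: v_3(81/11) = 4. Step 2 — apply |x|_p = p^{-v_p(x)} = 3^{-4} = 1/81.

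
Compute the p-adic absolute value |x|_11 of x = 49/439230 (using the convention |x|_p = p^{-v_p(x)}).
|49/439230|_11 = 14641

Step 1 — compute v_11(x) by factoring powers of 11 out of the numerator and denominator: v_11(49/439230) = -4. Step 2 — apply |x|_p = p^{-v_p(x)} = 11^{4} = 14641.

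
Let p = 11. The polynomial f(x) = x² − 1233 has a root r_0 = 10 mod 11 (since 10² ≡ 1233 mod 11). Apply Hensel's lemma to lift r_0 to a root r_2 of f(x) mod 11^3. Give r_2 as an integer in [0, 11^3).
r_2 = 109 (mod 1331)

Hensel's recurrence: r_{i+1} = r_i − f(r_i)·(f′(r_i))^{-1} mod 11^{i+2}, with f′(x) = 2x. Iterate:
  r_0 = 10 (mod 11)
  r_1 = 109 (mod 121)
  r_2 = 109 (mod 1331)
Final: r_2 = 109, and one checks f(r_2) ≡ 0 mod 11^3.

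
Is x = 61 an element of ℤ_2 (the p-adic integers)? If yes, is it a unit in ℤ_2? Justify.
x ∈ ℤ_2^× (unit); v_2(x) = 0

ℤ_2 = {x ∈ ℚ_2 : v_2(x) ≥ 0} and ℤ_2^× = {x ∈ ℤ_2 : v_2(x) = 0}. Here v_2(61) = v_2(num) − v_2(den) = 0; compare against these criteria.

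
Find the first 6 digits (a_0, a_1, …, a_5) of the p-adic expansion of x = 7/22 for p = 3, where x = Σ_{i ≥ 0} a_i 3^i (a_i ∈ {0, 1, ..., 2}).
(a_0, …, a_5) = (1, 1, 0, 0, 2, 0)

v_3(7/22) = 0 (numerator and denominator both coprime to 3), so x ∈ ℤ_3^×. Compute digits iteratively via a_i = x_i mod 3, x_{i+1} = (x_i − a_i)/3, with x_0 = x:
  x_0 = 7/22;  a_0 = 1;  x_1 = (x_0 − 1)/3 = -5/22
  x_1 = -5/22;  a_1 = 1;  x_2 = (x_1 − 1)/3 = -9/22
  x_2 = -9/22;  a_2 = 0;  x_3 = (x_2 − 0)/3 = -3/22
  x_3 = -3/22;  a_3 = 0;  x_4 = (x_3 − 0)/3 = -1/22
  x_4 = -1/22;  a_4 = 2;  x_5 = (x_4 − 2)/3 = -15/22
  x_5 = -15/22;  a_5 = 0;  x_6 = (x_5 − 0)/3 = -5/22
Digits: (1, 1, 0, 0, 2, 0).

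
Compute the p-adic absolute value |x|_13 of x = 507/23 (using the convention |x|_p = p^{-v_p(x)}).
|507/23|_13 = 1/169

Step 1 — compute v_13(x) by factoring powers of 13 out of the numerator and denominator: v_13(507/23) = 2. Step 2 — apply |x|_p = p^{-v_p(x)} = 13^{-2} = 1/169.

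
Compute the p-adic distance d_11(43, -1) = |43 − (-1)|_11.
d_11(43, -1) = 1/11

Step 1 — x − y = 43 − (-1) = 44. Step 2 — v_11(44) = 1 (factor: 44 = (11^1 · 4); the sign does not affect v_p). Step 3 — |x − y|_11 = 11^{-1} = 1/11.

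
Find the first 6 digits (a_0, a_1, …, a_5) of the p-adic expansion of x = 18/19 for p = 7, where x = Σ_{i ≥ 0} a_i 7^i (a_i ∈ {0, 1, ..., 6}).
(a_0, …, a_5) = (5, 2, 0, 4, 2, 0)

v_7(18/19) = 0 (numerator and denominator both coprime to 7), so x ∈ ℤ_7^×. Compute digits iteratively via a_i = x_i mod 7, x_{i+1} = (x_i − a_i)/7, with x_0 = x:
  x_0 = 18/19;  a_0 = 5;  x_1 = (x_0 − 5)/7 = -11/19
  x_1 = -11/19;  a_1 = 2;  x_2 = (x_1 − 2)/7 = -7/19
  x_2 = -7/19;  a_2 = 0;  x_3 = (x_2 − 0)/7 = -1/19
  x_3 = -1/19;  a_3 = 4;  x_4 = (x_3 − 4)/7 = -11/19
  x_4 = -11/19;  a_4 = 2;  x_5 = (x_4 − 2)/7 = -7/19
  x_5 = -7/19;  a_5 = 0;  x_6 = (x_5 − 0)/7 = -1/19
Digits: (5, 2, 0, 4, 2, 0).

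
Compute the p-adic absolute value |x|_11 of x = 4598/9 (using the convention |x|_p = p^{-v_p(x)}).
|4598/9|_11 = 1/121

Step 1 — compute v_11(x) by factoring powers of 11 out of the numerator and denominator: v_11(4598/9) = 2. Step 2 — apply |x|_p = p^{-v_p(x)} = 11^{-2} = 1/121.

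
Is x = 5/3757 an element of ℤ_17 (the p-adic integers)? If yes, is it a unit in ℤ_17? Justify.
x ∉ ℤ_17 (v_17(x) = -2 < 0)

ℤ_17 = {x ∈ ℚ_17 : v_17(x) ≥ 0} and ℤ_17^× = {x ∈ ℤ_17 : v_17(x) = 0}. Here v_17(5/3757) = v_17(num) − v_17(den) = -2; compare against these criteria.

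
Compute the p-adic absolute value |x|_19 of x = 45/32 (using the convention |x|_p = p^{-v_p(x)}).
|45/32|_19 = 1

Step 1 — compute v_19(x) by factoring powers of 19 out of the numerator and denominator: v_19(45/32) = 0. Step 2 — apply |x|_p = p^{-v_p(x)} = 19^{0} = 1.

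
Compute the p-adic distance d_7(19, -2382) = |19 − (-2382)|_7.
d_7(19, -2382) = 1/2401

Step 1 — x − y = 19 − (-2382) = 2401. Step 2 — v_7(2401) = 4 (factor: 2401 = (7^4 · 1); the sign does not affect v_p). Step 3 — |x − y|_7 = 7^{-4} = 1/2401.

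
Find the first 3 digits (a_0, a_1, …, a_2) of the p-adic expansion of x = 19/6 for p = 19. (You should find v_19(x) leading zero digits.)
(a_0, …, a_2) = (0, 16, 15)

v_19(19/6) = 1, so a_0 = ... = a_0 = 0. Factor out: x = 19^1 · u with u = 1/6 a unit in ℤ_19. Expand u iteratively via a_{v+i} = u_i mod 19, u_{i+1} = (u_i − a_{v+i})/19:
  u_0 = 1/6;  a_1 = 16;  u_1 = (u_0 − 16)/19 = -5/6
  u_1 = -5/6;  a_2 = 15;  u_2 = (u_1 − 15)/19 = -5/6
Digits: (0, 16, 15).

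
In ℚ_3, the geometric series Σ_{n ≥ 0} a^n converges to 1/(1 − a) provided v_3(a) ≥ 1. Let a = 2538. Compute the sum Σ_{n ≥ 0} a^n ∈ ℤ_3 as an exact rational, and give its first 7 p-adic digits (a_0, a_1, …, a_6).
Σ a^n = 1/(1 − a) = -1/2537;  first 7 digits = (1, 0, 0, 1, 1, 1, 1)

v_3(a) = 3 ≥ 1, so the series converges in ℤ_3 to 1/(1 − a) = 1/(1 − 2538) = -1/2537. Expand this rational in ℤ_3: compute digits iteratively via d_i = x_i mod 3, x_{i+1} = (x_i − d_i)/3. The first 7 digits are (1, 0, 0, 1, 1, 1, 1).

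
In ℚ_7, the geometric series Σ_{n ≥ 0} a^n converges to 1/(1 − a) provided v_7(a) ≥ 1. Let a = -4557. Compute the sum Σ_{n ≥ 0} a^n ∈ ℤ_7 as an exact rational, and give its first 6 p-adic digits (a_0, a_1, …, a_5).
Σ a^n = 1/(1 − a) = 1/4558;  first 6 digits = (1, 0, 5, 0, 2, 3)

v_7(a) = 2 ≥ 1, so the series converges in ℤ_7 to 1/(1 − a) = 1/(1 − (-4557)) = 1/4558. Expand this rational in ℤ_7: compute digits iteratively via d_i = x_i mod 7, x_{i+1} = (x_i − d_i)/7. The first 6 digits are (1, 0, 5, 0, 2, 3).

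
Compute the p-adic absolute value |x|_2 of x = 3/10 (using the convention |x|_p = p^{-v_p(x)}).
|3/10|_2 = 2

Step 1 — compute v_2(x) by factoring powers of 2 out of the numerator and denominator: v_2(3/10) = -1. Step 2 — apply |x|_p = p^{-v_p(x)} = 2^{1} = 2.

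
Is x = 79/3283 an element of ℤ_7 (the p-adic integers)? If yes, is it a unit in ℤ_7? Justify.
x ∉ ℤ_7 (v_7(x) = -2 < 0)

ℤ_7 = {x ∈ ℚ_7 : v_7(x) ≥ 0} and ℤ_7^× = {x ∈ ℤ_7 : v_7(x) = 0}. Here v_7(79/3283) = v_7(num) − v_7(den) = -2; compare against these criteria.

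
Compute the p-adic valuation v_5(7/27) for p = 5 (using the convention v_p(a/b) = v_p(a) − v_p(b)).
v_5(7/27) = 0

Factor powers of 5 from the numerator and denominator of the reduced fraction: 7 = 5^0 · 7 and 27 = 5^0 · 27. Apply v_p(a/b) = v_p(a) − v_p(b): v_5(7/27) = 0 − 0 = 0.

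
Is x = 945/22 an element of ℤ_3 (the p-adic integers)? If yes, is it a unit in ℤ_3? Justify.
x ∈ ℤ_3 but not a unit; v_3(x) = 3 > 0

ℤ_3 = {x ∈ ℚ_3 : v_3(x) ≥ 0} and ℤ_3^× = {x ∈ ℤ_3 : v_3(x) = 0}. Here v_3(945/22) = v_3(num) − v_3(den) = 3; compare against these criteria.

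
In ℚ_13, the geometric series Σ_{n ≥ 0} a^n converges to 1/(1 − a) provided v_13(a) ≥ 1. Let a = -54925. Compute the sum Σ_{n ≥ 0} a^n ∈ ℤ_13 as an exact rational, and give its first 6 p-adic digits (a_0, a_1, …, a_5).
Σ a^n = 1/(1 − a) = 1/54926;  first 6 digits = (1, 0, 0, 1, 11, 12)

v_13(a) = 3 ≥ 1, so the series converges in ℤ_13 to 1/(1 − a) = 1/(1 − (-54925)) = 1/54926. Expand this rational in ℤ_13: compute digits iteratively via d_i = x_i mod 13, x_{i+1} = (x_i − d_i)/13. The first 6 digits are (1, 0, 0, 1, 11, 12).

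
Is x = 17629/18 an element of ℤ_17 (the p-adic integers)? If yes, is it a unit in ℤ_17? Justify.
x ∈ ℤ_17 but not a unit; v_17(x) = 2 > 0

ℤ_17 = {x ∈ ℚ_17 : v_17(x) ≥ 0} and ℤ_17^× = {x ∈ ℤ_17 : v_17(x) = 0}. Here v_17(17629/18) = v_17(num) − v_17(den) = 2; compare against these criteria.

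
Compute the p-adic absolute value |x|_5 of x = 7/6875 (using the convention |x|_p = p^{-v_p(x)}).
|7/6875|_5 = 625

Step 1 — compute v_5(x) by factoring powers of 5 out of the numerator and denominator: v_5(7/6875) = -4. Step 2 — apply |x|_p = p^{-v_p(x)} = 5^{4} = 625.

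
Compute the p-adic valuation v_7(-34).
v_7(-34) = 0

v_7(n) is the largest exponent k such that 7^k divides n. Factor out: -34 = -7^0 · 34. (Sign doesn't affect v_p.) So v_7(-34) = 0.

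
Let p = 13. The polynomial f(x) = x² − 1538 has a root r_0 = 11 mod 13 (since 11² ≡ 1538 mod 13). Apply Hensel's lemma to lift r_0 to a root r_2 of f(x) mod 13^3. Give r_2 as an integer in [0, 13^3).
r_2 = 544 (mod 2197)

Hensel's recurrence: r_{i+1} = r_i − f(r_i)·(f′(r_i))^{-1} mod 13^{i+2}, with f′(x) = 2x. Iterate:
  r_0 = 11 (mod 13)
  r_1 = 37 (mod 169)
  r_2 = 544 (mod 2197)
Final: r_2 = 544, and one checks f(r_2) ≡ 0 mod 13^3.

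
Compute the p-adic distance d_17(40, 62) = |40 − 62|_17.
d_17(40, 62) = 1

Step 1 — x − y = 40 − 62 = -22. Step 2 — v_17(-22) = 0 (factor: -22 = −(17^0 · 22); the sign does not affect v_p). Step 3 — |x − y|_17 = 17^{0} = 1.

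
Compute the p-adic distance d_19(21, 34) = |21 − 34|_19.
d_19(21, 34) = 1

Step 1 — x − y = 21 − 34 = -13. Step 2 — v_19(-13) = 0 (factor: -13 = −(19^0 · 13); the sign does not affect v_p). Step 3 — |x − y|_19 = 19^{0} = 1.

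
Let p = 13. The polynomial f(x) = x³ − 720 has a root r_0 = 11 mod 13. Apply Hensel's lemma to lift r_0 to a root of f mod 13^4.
r_3 = 13128 (mod 28561)

Hensel: r_{i+1} = r_i − f(r_i)/f′(r_i) mod 13^{i+2}, where f′(x) = 3x². Iterate:
  r_0 = 11 (mod 13)
  r_1 = 115 (mod 169)
  r_2 = 2143 (mod 2197)
  r_3 = 13128 (mod 28561)
Final: r = 13128 with f(r) ≡ 0 mod 13^4.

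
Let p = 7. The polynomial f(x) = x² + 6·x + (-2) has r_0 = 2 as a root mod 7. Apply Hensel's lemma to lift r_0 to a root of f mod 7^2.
r_1 = 30 (mod 49)

Hensel: r_{i+1} = r_i − f(r_i)·(f′(r_i))^{-1} mod 7^{i+2}, f′(x) = 2x + 6. Iterate:
  r_0 = 2 (mod 7)
  r_1 = 30 (mod 49)
Final: r = 30 satisfies f(r) ≡ 0 mod 7^2.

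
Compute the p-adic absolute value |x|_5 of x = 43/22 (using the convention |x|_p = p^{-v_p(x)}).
|43/22|_5 = 1

Step 1 — compute v_5(x) by factoring powers of 5 out of the numerator and denominator: v_5(43/22) = 0. Step 2 — apply |x|_p = p^{-v_p(x)} = 5^{0} = 1.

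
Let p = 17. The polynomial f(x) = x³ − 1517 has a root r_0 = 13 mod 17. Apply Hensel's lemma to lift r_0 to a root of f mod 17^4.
r_3 = 63627 (mod 83521)

Hensel: r_{i+1} = r_i − f(r_i)/f′(r_i) mod 17^{i+2}, where f′(x) = 3x². Iterate:
  r_0 = 13 (mod 17)
  r_1 = 47 (mod 289)
  r_2 = 4671 (mod 4913)
  r_3 = 63627 (mod 83521)
Final: r = 63627 with f(r) ≡ 0 mod 17^4.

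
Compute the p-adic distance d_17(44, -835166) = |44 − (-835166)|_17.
d_17(44, -835166) = 1/83521

Step 1 — x − y = 44 − (-835166) = 835210. Step 2 — v_17(835210) = 4 (factor: 835210 = (17^4 · 10); the sign does not affect v_p). Step 3 — |x − y|_17 = 17^{-4} = 1/83521.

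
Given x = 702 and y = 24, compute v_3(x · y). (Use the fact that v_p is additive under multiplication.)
v_3(16848) = 4

v_p(x) = 3 (factor: 702 = 3^3 · 26); v_p(y) = 1 (factor: 24 = 3^1 · 8). Additivity: v_p(xy) = v_p(x) + v_p(y) = 3 + 1 = 4. (Direct check: xy = 16848 = 3^4 · (208).)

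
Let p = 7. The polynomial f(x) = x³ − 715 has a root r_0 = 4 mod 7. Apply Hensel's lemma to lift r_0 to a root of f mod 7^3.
r_2 = 333 (mod 343)

Hensel: r_{i+1} = r_i − f(r_i)/f′(r_i) mod 7^{i+2}, where f′(x) = 3x². Iterate:
  r_0 = 4 (mod 7)
  r_1 = 39 (mod 49)
  r_2 = 333 (mod 343)
Final: r = 333 with f(r) ≡ 0 mod 7^3.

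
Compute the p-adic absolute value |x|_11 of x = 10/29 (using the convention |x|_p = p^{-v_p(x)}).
|10/29|_11 = 1

Step 1 — compute v_11(x) by factoring powers of 11 out of the numerator and denominator: v_11(10/29) = 0. Step 2 — apply |x|_p = p^{-v_p(x)} = 11^{0} = 1.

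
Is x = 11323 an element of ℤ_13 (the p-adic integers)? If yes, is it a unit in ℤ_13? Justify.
x ∈ ℤ_13 but not a unit; v_13(x) = 2 > 0

ℤ_13 = {x ∈ ℚ_13 : v_13(x) ≥ 0} and ℤ_13^× = {x ∈ ℤ_13 : v_13(x) = 0}. Here v_13(11323) = v_13(num) − v_13(den) = 2; compare against these criteria.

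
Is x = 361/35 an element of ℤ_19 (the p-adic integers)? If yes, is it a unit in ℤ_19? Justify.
x ∈ ℤ_19 but not a unit; v_19(x) = 2 > 0

ℤ_19 = {x ∈ ℚ_19 : v_19(x) ≥ 0} and ℤ_19^× = {x ∈ ℤ_19 : v_19(x) = 0}. Here v_19(361/35) = v_19(num) − v_19(den) = 2; compare against these criteria.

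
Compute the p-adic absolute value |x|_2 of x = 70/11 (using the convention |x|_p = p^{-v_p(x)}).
|70/11|_2 = 1/2

Step 1 — compute v_2(x) by factoring powers of 2 out of the numerator and denominator: v_2(70/11) = 1. Step 2 — apply |x|_p = p^{-v_p(x)} = 2^{-1} = 1/2.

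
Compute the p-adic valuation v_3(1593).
v_3(1593) = 3

v_3(n) is the largest exponent k such that 3^k divides n. Factor out: 1593 = 3^3 · 59. (Sign doesn't affect v_p.) So v_3(1593) = 3.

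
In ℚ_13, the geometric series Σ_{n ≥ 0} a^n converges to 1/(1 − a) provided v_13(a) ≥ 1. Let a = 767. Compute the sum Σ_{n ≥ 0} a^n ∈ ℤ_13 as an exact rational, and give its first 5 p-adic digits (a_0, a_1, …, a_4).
Σ a^n = 1/(1 − a) = -1/766;  first 5 digits = (1, 7, 1, 0, 7)

v_13(a) = 1 ≥ 1, so the series converges in ℤ_13 to 1/(1 − a) = 1/(1 − 767) = -1/766. Expand this rational in ℤ_13: compute digits iteratively via d_i = x_i mod 13, x_{i+1} = (x_i − d_i)/13. The first 5 digits are (1, 7, 1, 0, 7).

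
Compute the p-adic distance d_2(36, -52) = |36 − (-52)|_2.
d_2(36, -52) = 1/8

Step 1 — x − y = 36 − (-52) = 88. Step 2 — v_2(88) = 3 (factor: 88 = (2^3 · 11); the sign does not affect v_p). Step 3 — |x − y|_2 = 2^{-3} = 1/8.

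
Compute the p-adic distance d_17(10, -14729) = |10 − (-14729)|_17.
d_17(10, -14729) = 1/4913

Step 1 — x − y = 10 − (-14729) = 14739. Step 2 — v_17(14739) = 3 (factor: 14739 = (17^3 · 3); the sign does not affect v_p). Step 3 — |x − y|_17 = 17^{-3} = 1/4913.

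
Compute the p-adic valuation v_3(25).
v_3(25) = 0

v_3(n) is the largest exponent k such that 3^k divides n. Factor out: 25 = 3^0 · 25. (Sign doesn't affect v_p.) So v_3(25) = 0.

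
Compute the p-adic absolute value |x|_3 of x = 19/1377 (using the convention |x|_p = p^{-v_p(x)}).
|19/1377|_3 = 81

Step 1 — compute v_3(x) by factoring powers of 3 out of the numerator and denominator: v_3(19/1377) = -4. Step 2 — apply |x|_p = p^{-v_p(x)} = 3^{4} = 81.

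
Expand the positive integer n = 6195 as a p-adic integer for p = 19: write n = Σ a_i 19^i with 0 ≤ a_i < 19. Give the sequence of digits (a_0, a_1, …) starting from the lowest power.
(a_0, a_1, …) = (1, 3, 17)

Repeated division by 19 gives the digits low-to-high: 6195 = 1 + 3·19^1 + 17·19^2. Digit sequence: (1, 3, 17).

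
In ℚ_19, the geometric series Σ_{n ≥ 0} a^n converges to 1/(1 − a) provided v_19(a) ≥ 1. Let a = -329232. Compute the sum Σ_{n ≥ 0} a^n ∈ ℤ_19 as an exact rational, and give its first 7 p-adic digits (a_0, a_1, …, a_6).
Σ a^n = 1/(1 − a) = 1/329233;  first 7 digits = (1, 0, 0, 9, 16, 18, 4)

v_19(a) = 3 ≥ 1, so the series converges in ℤ_19 to 1/(1 − a) = 1/(1 − (-329232)) = 1/329233. Expand this rational in ℤ_19: compute digits iteratively via d_i = x_i mod 19, x_{i+1} = (x_i − d_i)/19. The first 7 digits are (1, 0, 0, 9, 16, 18, 4).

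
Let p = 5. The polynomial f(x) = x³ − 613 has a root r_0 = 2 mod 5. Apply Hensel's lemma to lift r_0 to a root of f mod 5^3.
r_2 = 117 (mod 125)

Hensel: r_{i+1} = r_i − f(r_i)/f′(r_i) mod 5^{i+2}, where f′(x) = 3x². Iterate:
  r_0 = 2 (mod 5)
  r_1 = 17 (mod 25)
  r_2 = 117 (mod 125)
Final: r = 117 with f(r) ≡ 0 mod 5^3.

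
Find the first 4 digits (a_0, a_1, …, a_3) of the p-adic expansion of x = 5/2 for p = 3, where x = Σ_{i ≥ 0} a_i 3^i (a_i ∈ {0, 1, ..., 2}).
(a_0, …, a_3) = (1, 2, 1, 1)

v_3(5/2) = 0 (numerator and denominator both coprime to 3), so x ∈ ℤ_3^×. Compute digits iteratively via a_i = x_i mod 3, x_{i+1} = (x_i − a_i)/3, with x_0 = x:
  x_0 = 5/2;  a_0 = 1;  x_1 = (x_0 − 1)/3 = 1/2
  x_1 = 1/2;  a_1 = 2;  x_2 = (x_1 − 2)/3 = -1/2
  x_2 = -1/2;  a_2 = 1;  x_3 = (x_2 − 1)/3 = -1/2
  x_3 = -1/2;  a_3 = 1;  x_4 = (x_3 − 1)/3 = -1/2
Digits: (1, 2, 1, 1).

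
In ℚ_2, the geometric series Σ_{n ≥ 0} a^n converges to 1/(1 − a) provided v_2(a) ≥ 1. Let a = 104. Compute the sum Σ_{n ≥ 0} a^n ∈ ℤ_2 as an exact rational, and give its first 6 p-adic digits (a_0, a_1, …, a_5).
Σ a^n = 1/(1 − a) = -1/103;  first 6 digits = (1, 0, 0, 1, 0, 1)

v_2(a) = 3 ≥ 1, so the series converges in ℤ_2 to 1/(1 − a) = 1/(1 − 104) = -1/103. Expand this rational in ℤ_2: compute digits iteratively via d_i = x_i mod 2, x_{i+1} = (x_i − d_i)/2. The first 6 digits are (1, 0, 0, 1, 0, 1).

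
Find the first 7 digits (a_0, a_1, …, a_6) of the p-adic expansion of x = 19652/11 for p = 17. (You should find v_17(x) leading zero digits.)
(a_0, …, a_6) = (0, 0, 0, 5, 9, 1, 3)

v_17(19652/11) = 3, so a_0 = ... = a_2 = 0. Factor out: x = 17^3 · u with u = 4/11 a unit in ℤ_17. Expand u iteratively via a_{v+i} = u_i mod 17, u_{i+1} = (u_i − a_{v+i})/17:
  u_0 = 4/11;  a_3 = 5;  u_1 = (u_0 − 5)/17 = -3/11
  u_1 = -3/11;  a_4 = 9;  u_2 = (u_1 − 9)/17 = -6/11
  u_2 = -6/11;  a_5 = 1;  u_3 = (u_2 − 1)/17 = -1/11
  u_3 = -1/11;  a_6 = 3;  u_4 = (u_3 − 3)/17 = -2/11
Digits: (0, 0, 0, 5, 9, 1, 3).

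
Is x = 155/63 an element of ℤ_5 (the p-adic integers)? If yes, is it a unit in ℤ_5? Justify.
x ∈ ℤ_5 but not a unit; v_5(x) = 1 > 0

ℤ_5 = {x ∈ ℚ_5 : v_5(x) ≥ 0} and ℤ_5^× = {x ∈ ℤ_5 : v_5(x) = 0}. Here v_5(155/63) = v_5(num) − v_5(den) = 1; compare against these criteria.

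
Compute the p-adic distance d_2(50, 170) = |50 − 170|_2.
d_2(50, 170) = 1/8

Step 1 — x − y = 50 − 170 = -120. Step 2 — v_2(-120) = 3 (factor: -120 = −(2^3 · 15); the sign does not affect v_p). Step 3 — |x − y|_2 = 2^{-3} = 1/8.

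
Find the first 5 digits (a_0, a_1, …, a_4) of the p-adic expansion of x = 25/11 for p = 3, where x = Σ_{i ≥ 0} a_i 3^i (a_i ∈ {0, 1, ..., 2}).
(a_0, …, a_4) = (2, 2, 1, 0, 2)

v_3(25/11) = 0 (numerator and denominator both coprime to 3), so x ∈ ℤ_3^×. Compute digits iteratively via a_i = x_i mod 3, x_{i+1} = (x_i − a_i)/3, with x_0 = x:
  x_0 = 25/11;  a_0 = 2;  x_1 = (x_0 − 2)/3 = 1/11
  x_1 = 1/11;  a_1 = 2;  x_2 = (x_1 − 2)/3 = -7/11
  x_2 = -7/11;  a_2 = 1;  x_3 = (x_2 − 1)/3 = -6/11
  x_3 = -6/11;  a_3 = 0;  x_4 = (x_3 − 0)/3 = -2/11
  x_4 = -2/11;  a_4 = 2;  x_5 = (x_4 − 2)/3 = -8/11
Digits: (2, 2, 1, 0, 2).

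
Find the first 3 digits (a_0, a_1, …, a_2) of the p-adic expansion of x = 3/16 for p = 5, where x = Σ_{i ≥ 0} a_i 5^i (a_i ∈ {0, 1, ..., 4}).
(a_0, …, a_2) = (3, 1, 0)

v_5(3/16) = 0 (numerator and denominator both coprime to 5), so x ∈ ℤ_5^×. Compute digits iteratively via a_i = x_i mod 5, x_{i+1} = (x_i − a_i)/5, with x_0 = x:
  x_0 = 3/16;  a_0 = 3;  x_1 = (x_0 − 3)/5 = -9/16
  x_1 = -9/16;  a_1 = 1;  x_2 = (x_1 − 1)/5 = -5/16
  x_2 = -5/16;  a_2 = 0;  x_3 = (x_2 − 0)/5 = -1/16
Digits: (3, 1, 0).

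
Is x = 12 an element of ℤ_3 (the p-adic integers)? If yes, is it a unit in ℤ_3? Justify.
x ∈ ℤ_3 but not a unit; v_3(x) = 1 > 0

ℤ_3 = {x ∈ ℚ_3 : v_3(x) ≥ 0} and ℤ_3^× = {x ∈ ℤ_3 : v_3(x) = 0}. Here v_3(12) = v_3(num) − v_3(den) = 1; compare against these criteria.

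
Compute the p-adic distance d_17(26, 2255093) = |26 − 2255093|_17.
d_17(26, 2255093) = 1/83521

Step 1 — x − y = 26 − 2255093 = -2255067. Step 2 — v_17(-2255067) = 4 (factor: -2255067 = −(17^4 · 27); the sign does not affect v_p). Step 3 — |x − y|_17 = 17^{-4} = 1/83521.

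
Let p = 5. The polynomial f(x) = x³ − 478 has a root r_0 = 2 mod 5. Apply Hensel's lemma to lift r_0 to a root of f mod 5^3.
r_2 = 12 (mod 125)

Hensel: r_{i+1} = r_i − f(r_i)/f′(r_i) mod 5^{i+2}, where f′(x) = 3x². Iterate:
  r_0 = 2 (mod 5)
  r_1 = 12 (mod 25)
  r_2 = 12 (mod 125)
Final: r = 12 with f(r) ≡ 0 mod 5^3.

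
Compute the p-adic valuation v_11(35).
v_11(35) = 0

v_11(n) is the largest exponent k such that 11^k divides n. Factor out: 35 = 11^0 · 35. (Sign doesn't affect v_p.) So v_11(35) = 0.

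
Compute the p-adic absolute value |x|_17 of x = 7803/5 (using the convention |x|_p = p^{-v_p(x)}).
|7803/5|_17 = 1/289

Step 1 — compute v_17(x) by factoring powers of 17 out of the numerator and denominator: v_17(7803/5) = 2. Step 2 — apply |x|_p = p^{-v_p(x)} = 17^{-2} = 1/289.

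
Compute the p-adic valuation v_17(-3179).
v_17(-3179) = 2

v_17(n) is the largest exponent k such that 17^k divides n. Factor out: -3179 = -17^2 · 11. (Sign doesn't affect v_p.) So v_17(-3179) = 2.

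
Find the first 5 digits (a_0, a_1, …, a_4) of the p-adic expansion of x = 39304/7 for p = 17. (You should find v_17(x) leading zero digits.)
(a_0, …, a_4) = (0, 0, 0, 6, 7)

v_17(39304/7) = 3, so a_0 = ... = a_2 = 0. Factor out: x = 17^3 · u with u = 8/7 a unit in ℤ_17. Expand u iteratively via a_{v+i} = u_i mod 17, u_{i+1} = (u_i − a_{v+i})/17:
  u_0 = 8/7;  a_3 = 6;  u_1 = (u_0 − 6)/17 = -2/7
  u_1 = -2/7;  a_4 = 7;  u_2 = (u_1 − 7)/17 = -3/7
Digits: (0, 0, 0, 6, 7).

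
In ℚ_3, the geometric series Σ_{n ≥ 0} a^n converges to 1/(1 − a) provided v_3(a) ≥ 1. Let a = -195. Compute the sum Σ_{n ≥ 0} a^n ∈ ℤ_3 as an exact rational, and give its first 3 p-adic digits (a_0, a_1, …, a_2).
Σ a^n = 1/(1 − a) = 1/196;  first 3 digits = (1, 1, 0)

v_3(a) = 1 ≥ 1, so the series converges in ℤ_3 to 1/(1 − a) = 1/(1 − (-195)) = 1/196. Expand this rational in ℤ_3: compute digits iteratively via d_i = x_i mod 3, x_{i+1} = (x_i − d_i)/3. The first 3 digits are (1, 1, 0).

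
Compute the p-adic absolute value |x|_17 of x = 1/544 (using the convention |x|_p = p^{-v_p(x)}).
|1/544|_17 = 17

Step 1 — compute v_17(x) by factoring powers of 17 out of the numerator and denominator: v_17(1/544) = -1. Step 2 — apply |x|_p = p^{-v_p(x)} = 17^{1} = 17.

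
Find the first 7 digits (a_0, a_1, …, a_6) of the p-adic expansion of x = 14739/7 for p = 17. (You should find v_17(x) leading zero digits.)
(a_0, …, a_6) = (0, 0, 0, 15, 4, 7, 2)

v_17(14739/7) = 3, so a_0 = ... = a_2 = 0. Factor out: x = 17^3 · u with u = 3/7 a unit in ℤ_17. Expand u iteratively via a_{v+i} = u_i mod 17, u_{i+1} = (u_i − a_{v+i})/17:
  u_0 = 3/7;  a_3 = 15;  u_1 = (u_0 − 15)/17 = -6/7
  u_1 = -6/7;  a_4 = 4;  u_2 = (u_1 − 4)/17 = -2/7
  u_2 = -2/7;  a_5 = 7;  u_3 = (u_2 − 7)/17 = -3/7
  u_3 = -3/7;  a_6 = 2;  u_4 = (u_3 − 2)/17 = -1/7
Digits: (0, 0, 0, 15, 4, 7, 2).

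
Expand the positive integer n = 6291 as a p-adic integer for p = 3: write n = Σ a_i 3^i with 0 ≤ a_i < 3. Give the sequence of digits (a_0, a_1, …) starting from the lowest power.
(a_0, a_1, …) = (0, 0, 0, 2, 2, 1, 2, 2)

Repeated division by 3 gives the digits low-to-high: 6291 = 2·3^3 + 2·3^4 + 1·3^5 + 2·3^6 + 2·3^7. Digit sequence: (0, 0, 0, 2, 2, 1, 2, 2).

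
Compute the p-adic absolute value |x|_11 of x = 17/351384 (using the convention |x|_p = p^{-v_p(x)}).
|17/351384|_11 = 14641

Step 1 — compute v_11(x) by factoring powers of 11 out of the numerator and denominator: v_11(17/351384) = -4. Step 2 — apply |x|_p = p^{-v_p(x)} = 11^{4} = 14641.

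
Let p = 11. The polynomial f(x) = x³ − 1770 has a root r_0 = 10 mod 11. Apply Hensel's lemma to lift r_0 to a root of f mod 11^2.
r_1 = 65 (mod 121)

Hensel: r_{i+1} = r_i − f(r_i)/f′(r_i) mod 11^{i+2}, where f′(x) = 3x². Iterate:
  r_0 = 10 (mod 11)
  r_1 = 65 (mod 121)
Final: r = 65 with f(r) ≡ 0 mod 11^2.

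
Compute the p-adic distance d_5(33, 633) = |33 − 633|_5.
d_5(33, 633) = 1/25

Step 1 — x − y = 33 − 633 = -600. Step 2 — v_5(-600) = 2 (factor: -600 = −(5^2 · 24); the sign does not affect v_p). Step 3 — |x − y|_5 = 5^{-2} = 1/25.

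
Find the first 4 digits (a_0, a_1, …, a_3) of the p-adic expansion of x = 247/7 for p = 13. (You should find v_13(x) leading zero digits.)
(a_0, …, a_3) = (0, 12, 3, 9)

v_13(247/7) = 1, so a_0 = ... = a_0 = 0. Factor out: x = 13^1 · u with u = 19/7 a unit in ℤ_13. Expand u iteratively via a_{v+i} = u_i mod 13, u_{i+1} = (u_i − a_{v+i})/13:
  u_0 = 19/7;  a_1 = 12;  u_1 = (u_0 − 12)/13 = -5/7
  u_1 = -5/7;  a_2 = 3;  u_2 = (u_1 − 3)/13 = -2/7
  u_2 = -2/7;  a_3 = 9;  u_3 = (u_2 − 9)/13 = -5/7
Digits: (0, 12, 3, 9).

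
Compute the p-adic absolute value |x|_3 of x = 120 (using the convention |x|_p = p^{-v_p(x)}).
|120|_3 = 1/3

Step 1 — compute v_3(x) by factoring powers of 3 out of the numerator and denominator: v_3(120) = 1. Step 2 — apply |x|_p = p^{-v_p(x)} = 3^{-1} = 1/3.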